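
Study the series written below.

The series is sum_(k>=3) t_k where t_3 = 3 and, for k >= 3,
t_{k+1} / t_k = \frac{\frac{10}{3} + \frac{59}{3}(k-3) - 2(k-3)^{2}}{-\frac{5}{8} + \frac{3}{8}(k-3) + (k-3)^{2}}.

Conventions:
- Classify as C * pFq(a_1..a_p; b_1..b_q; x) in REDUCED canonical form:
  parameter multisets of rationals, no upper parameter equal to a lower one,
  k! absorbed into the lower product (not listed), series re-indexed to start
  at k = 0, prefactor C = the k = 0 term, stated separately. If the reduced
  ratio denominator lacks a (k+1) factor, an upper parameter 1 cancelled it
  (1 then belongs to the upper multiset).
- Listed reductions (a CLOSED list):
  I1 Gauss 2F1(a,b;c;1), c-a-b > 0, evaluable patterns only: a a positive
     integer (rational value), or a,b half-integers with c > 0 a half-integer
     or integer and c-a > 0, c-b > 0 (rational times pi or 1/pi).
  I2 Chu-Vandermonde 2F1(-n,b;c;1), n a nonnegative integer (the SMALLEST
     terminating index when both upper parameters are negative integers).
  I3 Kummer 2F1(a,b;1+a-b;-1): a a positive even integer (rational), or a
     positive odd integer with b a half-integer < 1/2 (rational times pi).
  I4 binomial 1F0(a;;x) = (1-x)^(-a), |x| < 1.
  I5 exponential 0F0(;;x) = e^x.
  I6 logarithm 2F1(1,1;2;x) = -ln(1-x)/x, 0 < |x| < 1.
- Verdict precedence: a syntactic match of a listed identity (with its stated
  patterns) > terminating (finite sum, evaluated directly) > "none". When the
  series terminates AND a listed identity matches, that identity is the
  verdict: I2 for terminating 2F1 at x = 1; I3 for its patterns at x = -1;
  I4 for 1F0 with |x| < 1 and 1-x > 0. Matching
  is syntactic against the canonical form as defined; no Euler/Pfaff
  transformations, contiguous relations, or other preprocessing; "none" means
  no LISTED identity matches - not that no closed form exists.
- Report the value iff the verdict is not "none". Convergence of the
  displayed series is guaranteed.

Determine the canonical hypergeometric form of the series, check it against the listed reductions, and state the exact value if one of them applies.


With C = 3: the canonical form is 2F1(-10, \frac{1}{6}; -\frac{5}{8}; -2). Verdict: terminating (-10 upstairs). 11 nonzero terms in all; added directly. Value: -\frac{74785122198569233309}{152031801790737}.

First insight: with t_0 = 3, the expanded ratio factors over Q; C = 3, roots give parameters.
Ratio: r(k) = -2 * (k-10) (k+\frac{1}{6}) / [(k-\frac{5}{8}) (k+1)] - rational in k, leading ratio -2; with t_0 = 3, classification follows.


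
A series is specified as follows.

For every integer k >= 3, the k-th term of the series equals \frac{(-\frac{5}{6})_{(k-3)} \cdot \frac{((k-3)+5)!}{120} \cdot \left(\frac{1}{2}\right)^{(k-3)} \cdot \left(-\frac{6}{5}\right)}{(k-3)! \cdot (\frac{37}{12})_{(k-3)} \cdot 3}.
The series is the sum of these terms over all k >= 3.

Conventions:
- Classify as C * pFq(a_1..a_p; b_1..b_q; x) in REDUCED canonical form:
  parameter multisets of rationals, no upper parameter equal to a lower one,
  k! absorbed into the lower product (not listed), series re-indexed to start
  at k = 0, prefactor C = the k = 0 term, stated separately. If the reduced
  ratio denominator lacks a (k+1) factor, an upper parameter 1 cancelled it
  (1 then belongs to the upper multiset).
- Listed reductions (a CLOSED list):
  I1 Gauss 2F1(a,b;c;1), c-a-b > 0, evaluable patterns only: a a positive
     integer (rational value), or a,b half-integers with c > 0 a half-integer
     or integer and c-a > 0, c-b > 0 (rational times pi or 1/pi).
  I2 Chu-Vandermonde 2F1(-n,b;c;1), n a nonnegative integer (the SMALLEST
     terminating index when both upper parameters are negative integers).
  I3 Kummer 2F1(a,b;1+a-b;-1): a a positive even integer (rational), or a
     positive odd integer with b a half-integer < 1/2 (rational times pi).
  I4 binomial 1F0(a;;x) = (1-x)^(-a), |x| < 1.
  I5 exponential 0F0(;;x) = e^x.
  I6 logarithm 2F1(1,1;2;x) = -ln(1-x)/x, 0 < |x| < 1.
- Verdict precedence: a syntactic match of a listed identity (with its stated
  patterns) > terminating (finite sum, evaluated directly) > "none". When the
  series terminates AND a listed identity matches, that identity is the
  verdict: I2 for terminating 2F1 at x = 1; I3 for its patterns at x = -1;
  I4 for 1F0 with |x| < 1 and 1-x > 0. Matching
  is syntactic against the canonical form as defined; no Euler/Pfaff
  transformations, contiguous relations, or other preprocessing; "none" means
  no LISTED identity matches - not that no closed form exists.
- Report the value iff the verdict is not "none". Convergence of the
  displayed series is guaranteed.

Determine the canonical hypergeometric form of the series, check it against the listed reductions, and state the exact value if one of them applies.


Prefactor -\frac{2}{5}, argument \frac{1}{2}: 2F1 with upper {-\frac{5}{6}, 6} over lower {\frac{37}{12}}. Verdict: none here - no I1-I6 shape fits x = \frac{1}{2} with lower {\frac{37}{12}}.

First insight: t_0 being -\frac{2}{5}, the factorial ratio (C = -2/5, x = 1/2) (k+a-1)!/(a-1)! is a rising factorial (a)_k.
Ratio: r(k) = \frac{1}{2} * (k-\frac{5}{6}) (k+6) / [(k+\frac{37}{12}) (k+1)] - rational; roots negated = parameters, x = \frac{1}{2}, C = -\frac{2}{5}.


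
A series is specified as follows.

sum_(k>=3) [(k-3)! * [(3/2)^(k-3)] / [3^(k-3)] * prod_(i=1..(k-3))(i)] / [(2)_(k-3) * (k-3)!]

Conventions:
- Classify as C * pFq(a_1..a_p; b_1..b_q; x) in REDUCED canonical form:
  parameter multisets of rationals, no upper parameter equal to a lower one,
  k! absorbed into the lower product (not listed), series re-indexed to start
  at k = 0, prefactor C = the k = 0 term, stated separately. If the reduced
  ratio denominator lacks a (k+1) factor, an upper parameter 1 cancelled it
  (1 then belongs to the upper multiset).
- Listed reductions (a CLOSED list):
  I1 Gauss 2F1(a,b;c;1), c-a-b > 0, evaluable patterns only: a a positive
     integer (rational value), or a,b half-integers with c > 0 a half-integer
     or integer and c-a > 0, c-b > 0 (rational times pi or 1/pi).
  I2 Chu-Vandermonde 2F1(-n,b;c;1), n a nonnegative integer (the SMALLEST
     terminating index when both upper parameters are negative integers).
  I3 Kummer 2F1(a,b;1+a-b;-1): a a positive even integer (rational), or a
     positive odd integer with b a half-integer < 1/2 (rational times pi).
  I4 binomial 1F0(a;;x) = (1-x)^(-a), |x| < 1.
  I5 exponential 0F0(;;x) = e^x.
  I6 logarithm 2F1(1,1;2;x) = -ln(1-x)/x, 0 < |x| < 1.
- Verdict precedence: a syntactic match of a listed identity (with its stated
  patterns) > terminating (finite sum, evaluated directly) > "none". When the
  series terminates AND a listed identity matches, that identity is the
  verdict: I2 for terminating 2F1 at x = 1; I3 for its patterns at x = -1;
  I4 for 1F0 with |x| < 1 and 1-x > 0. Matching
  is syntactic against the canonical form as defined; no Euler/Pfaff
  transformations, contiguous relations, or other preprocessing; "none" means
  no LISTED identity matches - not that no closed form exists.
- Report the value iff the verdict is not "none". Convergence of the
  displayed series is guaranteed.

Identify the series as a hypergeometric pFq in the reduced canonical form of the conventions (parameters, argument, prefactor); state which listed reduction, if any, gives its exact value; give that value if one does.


With C = 1: the canonical form is 2F1(1, 1; 2; 1/2). Verdict: logarithm (I6) applies (the logarithm: parameters (1,1;2), x = 1/2). Its exact value is (-2) * ln(1/2).

Key step: t_0 = 1 here, and the two k-th powers (C = 1, x = 1/2) combine into one argument.
Term ratio: r(k) = (1/2) * (k+1) (k+1) / [(k+2) (k+1)] ; factor over Q: parameters, x = (1/2), and C = 1.


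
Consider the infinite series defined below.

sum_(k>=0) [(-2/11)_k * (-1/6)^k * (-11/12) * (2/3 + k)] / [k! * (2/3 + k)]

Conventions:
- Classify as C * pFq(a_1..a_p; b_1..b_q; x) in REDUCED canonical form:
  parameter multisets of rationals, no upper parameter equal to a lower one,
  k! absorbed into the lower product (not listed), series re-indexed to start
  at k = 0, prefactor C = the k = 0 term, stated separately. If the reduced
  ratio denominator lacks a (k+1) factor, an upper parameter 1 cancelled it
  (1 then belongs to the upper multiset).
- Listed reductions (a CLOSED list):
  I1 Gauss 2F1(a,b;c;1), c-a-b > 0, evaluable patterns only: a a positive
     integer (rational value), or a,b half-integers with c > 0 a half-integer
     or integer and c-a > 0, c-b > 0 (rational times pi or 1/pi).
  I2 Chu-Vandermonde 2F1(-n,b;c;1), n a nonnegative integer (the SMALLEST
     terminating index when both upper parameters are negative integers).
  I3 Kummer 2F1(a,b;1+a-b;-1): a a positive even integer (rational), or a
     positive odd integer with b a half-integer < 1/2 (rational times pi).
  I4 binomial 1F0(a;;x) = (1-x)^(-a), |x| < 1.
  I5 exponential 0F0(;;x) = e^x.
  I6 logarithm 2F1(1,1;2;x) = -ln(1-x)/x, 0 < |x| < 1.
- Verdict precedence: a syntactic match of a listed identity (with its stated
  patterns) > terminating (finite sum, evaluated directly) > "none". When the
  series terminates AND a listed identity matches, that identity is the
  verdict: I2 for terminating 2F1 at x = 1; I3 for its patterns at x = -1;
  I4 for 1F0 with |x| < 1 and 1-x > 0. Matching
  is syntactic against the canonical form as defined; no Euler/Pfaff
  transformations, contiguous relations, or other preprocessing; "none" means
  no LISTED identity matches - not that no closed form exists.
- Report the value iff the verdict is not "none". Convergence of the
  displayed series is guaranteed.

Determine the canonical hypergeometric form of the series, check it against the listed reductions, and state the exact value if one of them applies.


Reduced: x = -1/6, 1F0, upper = {-2/11}, lower = {-}, C = -11/12. Verdict (x = -1/6): the binomial series (I4) applies (the 1F0 binomial series: exponent 2/11, x = -1/6). Sum: (-11/12) * (7/6)^(2/11).

Key step: x = (-1/6) and the factor k + 2/3 cancels (top and bottom), leaving C = -11/12, x = -1/6.
Ratio: r(k) = (-1/6) * (k-2/11) / [(k+1)] - poly over poly, x = (-1/6) from leading terms; C = -11/12 at k = 0.


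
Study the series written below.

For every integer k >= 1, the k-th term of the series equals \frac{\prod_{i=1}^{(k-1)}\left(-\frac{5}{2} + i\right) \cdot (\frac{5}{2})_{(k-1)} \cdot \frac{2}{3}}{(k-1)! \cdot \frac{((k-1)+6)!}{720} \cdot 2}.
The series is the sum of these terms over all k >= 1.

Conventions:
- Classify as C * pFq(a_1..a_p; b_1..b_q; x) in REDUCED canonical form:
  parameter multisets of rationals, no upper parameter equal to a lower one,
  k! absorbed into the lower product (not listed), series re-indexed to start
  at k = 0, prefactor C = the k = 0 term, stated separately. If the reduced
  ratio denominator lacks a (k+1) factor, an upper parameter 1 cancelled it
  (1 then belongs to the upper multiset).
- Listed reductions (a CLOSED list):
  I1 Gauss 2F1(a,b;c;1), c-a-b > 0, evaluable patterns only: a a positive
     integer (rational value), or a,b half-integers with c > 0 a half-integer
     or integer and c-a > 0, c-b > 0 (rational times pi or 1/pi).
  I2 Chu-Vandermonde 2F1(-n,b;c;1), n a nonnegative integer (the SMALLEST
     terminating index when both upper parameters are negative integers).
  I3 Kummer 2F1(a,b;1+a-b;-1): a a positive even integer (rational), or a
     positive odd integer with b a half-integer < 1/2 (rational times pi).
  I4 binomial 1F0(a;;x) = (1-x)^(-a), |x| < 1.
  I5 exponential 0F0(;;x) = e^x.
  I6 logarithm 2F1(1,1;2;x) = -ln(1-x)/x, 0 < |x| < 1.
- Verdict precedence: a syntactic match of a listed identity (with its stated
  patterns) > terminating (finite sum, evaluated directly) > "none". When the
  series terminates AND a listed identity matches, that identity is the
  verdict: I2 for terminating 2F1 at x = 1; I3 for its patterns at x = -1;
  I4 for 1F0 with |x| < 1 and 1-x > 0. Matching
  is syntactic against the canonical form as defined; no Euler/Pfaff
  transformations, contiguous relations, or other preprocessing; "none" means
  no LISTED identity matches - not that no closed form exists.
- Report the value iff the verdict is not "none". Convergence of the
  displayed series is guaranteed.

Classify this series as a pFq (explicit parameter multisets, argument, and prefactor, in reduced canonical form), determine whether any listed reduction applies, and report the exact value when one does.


With C = \frac{1}{3}: the canonical form is 2F1(-\frac{3}{2}, \frac{5}{2}; 7; 1). Verdict: Gauss's theorem I1 (half-integer case) fires (x = 1; upper {-\frac{3}{2}, \frac{5}{2}} half-integers, c = 7 in the evaluable pattern). Value: \frac{524288}{945945} / \pi.

Structural cue: with t_0 = \frac{1}{3}, the constant factors (C = 1/3) combine into one prefactor.
Term ratio: r(k) = 1 * (k-\frac{3}{2}) (k+\frac{5}{2}) / [(k+7) (k+1)] - rational in k, leading ratio 1; with t_0 = \frac{1}{3}, classification follows.


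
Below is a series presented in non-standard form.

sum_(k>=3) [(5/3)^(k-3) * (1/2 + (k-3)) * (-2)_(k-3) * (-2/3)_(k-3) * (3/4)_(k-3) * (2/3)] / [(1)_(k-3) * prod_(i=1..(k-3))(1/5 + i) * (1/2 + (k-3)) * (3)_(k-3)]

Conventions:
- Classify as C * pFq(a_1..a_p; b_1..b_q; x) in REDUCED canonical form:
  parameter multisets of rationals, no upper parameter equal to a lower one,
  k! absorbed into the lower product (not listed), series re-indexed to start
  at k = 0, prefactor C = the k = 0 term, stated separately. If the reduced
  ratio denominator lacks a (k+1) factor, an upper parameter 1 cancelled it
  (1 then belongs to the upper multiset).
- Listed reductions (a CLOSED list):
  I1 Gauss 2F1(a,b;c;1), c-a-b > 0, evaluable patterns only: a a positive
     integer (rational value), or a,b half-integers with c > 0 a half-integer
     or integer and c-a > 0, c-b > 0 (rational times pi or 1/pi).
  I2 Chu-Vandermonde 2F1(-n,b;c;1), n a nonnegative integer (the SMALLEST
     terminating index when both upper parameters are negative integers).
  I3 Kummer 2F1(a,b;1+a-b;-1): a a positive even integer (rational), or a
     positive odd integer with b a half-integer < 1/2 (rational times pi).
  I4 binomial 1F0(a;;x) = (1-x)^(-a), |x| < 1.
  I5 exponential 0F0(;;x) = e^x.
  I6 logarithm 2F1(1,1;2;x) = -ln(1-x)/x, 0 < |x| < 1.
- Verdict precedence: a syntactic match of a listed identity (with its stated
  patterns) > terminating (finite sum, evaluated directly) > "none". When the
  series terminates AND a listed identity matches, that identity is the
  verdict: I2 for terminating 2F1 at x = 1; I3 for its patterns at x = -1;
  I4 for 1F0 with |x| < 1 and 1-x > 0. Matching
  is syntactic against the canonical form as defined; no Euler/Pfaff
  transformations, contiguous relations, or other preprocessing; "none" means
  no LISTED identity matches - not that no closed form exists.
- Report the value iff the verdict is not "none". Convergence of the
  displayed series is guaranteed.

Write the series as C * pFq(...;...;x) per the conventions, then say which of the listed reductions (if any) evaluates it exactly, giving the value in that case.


With C = 2/3: the canonical form is 3F2(-2, -2/3, 3/4; 6/5, 3; 5/3). Verdict: terminating at k = 2: the factor (-2)_k kills every later term; summing the 3 survivors is exact. Sum: 245897/256608.

Key step: x = (5/3) and (1)_k (C = 2/3, x = 5/3) is k! itself.
Ratio: r(k) = (5/3) * (k-2) (k-2/3) (k+3/4) / [(k+6/5) (k+3) (k+1)] - rational; roots negated = parameters, x = (5/3), C = 2/3.


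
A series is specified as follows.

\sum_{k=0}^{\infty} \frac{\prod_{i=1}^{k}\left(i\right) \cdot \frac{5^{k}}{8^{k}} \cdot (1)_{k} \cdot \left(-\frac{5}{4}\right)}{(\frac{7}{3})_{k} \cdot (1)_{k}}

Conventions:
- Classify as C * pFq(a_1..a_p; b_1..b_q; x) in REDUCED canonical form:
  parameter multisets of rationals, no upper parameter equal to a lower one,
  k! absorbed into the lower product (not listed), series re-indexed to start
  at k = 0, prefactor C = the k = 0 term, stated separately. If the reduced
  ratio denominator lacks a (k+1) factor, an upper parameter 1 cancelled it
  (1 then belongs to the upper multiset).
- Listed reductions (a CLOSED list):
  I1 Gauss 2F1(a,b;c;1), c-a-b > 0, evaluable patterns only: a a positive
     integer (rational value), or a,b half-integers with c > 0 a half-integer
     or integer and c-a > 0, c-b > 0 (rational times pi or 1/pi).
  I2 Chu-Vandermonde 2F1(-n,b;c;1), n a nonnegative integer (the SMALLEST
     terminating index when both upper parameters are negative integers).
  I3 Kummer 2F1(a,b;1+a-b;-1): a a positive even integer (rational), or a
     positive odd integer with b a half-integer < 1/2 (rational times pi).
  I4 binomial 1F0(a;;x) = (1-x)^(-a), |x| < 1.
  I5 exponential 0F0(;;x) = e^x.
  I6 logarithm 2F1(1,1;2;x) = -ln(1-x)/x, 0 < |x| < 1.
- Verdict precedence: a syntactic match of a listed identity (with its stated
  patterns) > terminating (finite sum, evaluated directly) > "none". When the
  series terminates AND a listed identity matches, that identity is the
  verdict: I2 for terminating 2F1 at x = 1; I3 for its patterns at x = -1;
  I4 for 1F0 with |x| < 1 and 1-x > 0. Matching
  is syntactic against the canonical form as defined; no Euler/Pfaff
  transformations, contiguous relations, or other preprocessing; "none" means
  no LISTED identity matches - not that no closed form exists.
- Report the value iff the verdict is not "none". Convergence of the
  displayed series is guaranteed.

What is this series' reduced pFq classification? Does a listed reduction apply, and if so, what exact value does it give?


The series (x = \frac{5}{8}) is 2F1: upper {1, 1}, lower {\frac{7}{3}}, prefactor -\frac{5}{4}. Verdict: none. A 2F1 with upper {1, 1} fits none of I1-I6 at x = \frac{5}{8}; the sum runs forever.

Key step: x = \frac{5}{8} and the running product (prefactor -5/4) telescopes to a rising factorial.
Consecutive-term ratio: r(k) = \frac{5}{8} * (k+1) (k+1) / [(k+\frac{7}{3}) (k+1)] - rational; roots negated = parameters, x = \frac{5}{8}, C = -\frac{5}{4}.


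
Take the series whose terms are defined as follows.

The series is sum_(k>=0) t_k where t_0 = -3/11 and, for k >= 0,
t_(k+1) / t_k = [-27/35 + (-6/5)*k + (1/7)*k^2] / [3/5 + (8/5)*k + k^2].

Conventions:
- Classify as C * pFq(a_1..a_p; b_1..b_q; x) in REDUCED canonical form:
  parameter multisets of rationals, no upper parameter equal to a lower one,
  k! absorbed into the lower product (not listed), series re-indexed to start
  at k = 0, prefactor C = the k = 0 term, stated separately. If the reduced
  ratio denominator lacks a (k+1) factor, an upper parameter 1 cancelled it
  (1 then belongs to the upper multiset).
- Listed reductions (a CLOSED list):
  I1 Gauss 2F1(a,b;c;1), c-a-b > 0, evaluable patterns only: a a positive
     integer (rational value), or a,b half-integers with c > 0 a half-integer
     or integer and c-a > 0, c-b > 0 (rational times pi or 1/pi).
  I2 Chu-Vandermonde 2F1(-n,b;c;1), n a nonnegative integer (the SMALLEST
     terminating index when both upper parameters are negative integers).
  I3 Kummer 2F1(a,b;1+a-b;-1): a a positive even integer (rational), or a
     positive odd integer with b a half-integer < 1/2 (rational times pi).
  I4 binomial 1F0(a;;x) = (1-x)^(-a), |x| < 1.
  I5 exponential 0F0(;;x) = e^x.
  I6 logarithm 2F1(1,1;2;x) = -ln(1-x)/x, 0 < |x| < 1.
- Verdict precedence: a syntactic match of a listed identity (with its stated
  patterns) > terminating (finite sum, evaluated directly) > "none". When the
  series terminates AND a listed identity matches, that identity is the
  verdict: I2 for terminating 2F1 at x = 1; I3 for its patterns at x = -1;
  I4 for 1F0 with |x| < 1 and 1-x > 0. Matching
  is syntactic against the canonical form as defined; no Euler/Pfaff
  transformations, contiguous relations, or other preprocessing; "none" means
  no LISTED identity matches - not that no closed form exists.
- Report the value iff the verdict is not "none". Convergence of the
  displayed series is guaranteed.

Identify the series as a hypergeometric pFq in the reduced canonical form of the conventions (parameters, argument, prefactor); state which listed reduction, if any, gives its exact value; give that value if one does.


The series (x = 1/7) is 1F0: upper {-9}, lower {-}, prefactor -3/11. Verdict at x = 1/7: binomial (I4) matches (the 1F0 binomial series: exponent 9, x = 1/7). Sum: -30233088/443889677.

First insight: t_0 being -3/11, factor the ratio over Q (prefactor -3/11): negated roots = parameters.
Step ratio: r(k) = (1/7) * (k-9) / [(k+1)] - rational in k, leading ratio (1/7); with t_0 = -3/11, classification follows.


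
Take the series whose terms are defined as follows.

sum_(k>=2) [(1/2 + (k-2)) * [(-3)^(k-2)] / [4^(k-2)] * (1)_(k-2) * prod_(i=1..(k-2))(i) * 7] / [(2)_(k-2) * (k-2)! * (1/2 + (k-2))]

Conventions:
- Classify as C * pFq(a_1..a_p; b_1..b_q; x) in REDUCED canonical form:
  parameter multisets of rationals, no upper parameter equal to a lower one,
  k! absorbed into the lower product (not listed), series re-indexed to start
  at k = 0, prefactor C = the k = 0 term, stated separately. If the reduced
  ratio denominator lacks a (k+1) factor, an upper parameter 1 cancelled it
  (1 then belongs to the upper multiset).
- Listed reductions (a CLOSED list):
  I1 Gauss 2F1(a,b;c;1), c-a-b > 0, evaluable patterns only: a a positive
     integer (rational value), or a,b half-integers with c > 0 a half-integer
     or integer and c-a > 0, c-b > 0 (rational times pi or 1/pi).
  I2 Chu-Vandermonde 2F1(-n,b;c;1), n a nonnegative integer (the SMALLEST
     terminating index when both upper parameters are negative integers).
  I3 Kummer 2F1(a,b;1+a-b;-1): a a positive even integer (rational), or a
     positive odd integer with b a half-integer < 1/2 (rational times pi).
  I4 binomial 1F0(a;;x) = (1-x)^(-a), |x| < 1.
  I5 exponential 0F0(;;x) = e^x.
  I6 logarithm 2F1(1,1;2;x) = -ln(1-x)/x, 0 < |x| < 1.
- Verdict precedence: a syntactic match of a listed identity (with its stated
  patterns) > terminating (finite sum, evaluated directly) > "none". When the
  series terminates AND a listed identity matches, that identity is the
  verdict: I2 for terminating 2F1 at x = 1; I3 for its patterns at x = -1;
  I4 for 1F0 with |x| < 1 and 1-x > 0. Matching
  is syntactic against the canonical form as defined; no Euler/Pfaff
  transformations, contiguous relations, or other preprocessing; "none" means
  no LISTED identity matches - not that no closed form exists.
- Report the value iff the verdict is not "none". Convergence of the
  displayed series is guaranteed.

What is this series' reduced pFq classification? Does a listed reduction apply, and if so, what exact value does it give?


At argument -3/4: a 2F1 with upper {1, 1}, lower {2}, scaled by C = 7. Verdict: this is the I6 logarithm reduction (the logarithm: parameters (1,1;2), x = -3/4). Its exact value is (28/3) * ln(7/4).

The tell: from the first term 7: k + 1/2 divides numerator and denominator alike; C = 7 after cancelling.
Term ratio: r(k) = (-3/4) * (k+1) (k+1) / [(k+2) (k+1)] - rational; roots negated = parameters, x = (-3/4), C = 7.


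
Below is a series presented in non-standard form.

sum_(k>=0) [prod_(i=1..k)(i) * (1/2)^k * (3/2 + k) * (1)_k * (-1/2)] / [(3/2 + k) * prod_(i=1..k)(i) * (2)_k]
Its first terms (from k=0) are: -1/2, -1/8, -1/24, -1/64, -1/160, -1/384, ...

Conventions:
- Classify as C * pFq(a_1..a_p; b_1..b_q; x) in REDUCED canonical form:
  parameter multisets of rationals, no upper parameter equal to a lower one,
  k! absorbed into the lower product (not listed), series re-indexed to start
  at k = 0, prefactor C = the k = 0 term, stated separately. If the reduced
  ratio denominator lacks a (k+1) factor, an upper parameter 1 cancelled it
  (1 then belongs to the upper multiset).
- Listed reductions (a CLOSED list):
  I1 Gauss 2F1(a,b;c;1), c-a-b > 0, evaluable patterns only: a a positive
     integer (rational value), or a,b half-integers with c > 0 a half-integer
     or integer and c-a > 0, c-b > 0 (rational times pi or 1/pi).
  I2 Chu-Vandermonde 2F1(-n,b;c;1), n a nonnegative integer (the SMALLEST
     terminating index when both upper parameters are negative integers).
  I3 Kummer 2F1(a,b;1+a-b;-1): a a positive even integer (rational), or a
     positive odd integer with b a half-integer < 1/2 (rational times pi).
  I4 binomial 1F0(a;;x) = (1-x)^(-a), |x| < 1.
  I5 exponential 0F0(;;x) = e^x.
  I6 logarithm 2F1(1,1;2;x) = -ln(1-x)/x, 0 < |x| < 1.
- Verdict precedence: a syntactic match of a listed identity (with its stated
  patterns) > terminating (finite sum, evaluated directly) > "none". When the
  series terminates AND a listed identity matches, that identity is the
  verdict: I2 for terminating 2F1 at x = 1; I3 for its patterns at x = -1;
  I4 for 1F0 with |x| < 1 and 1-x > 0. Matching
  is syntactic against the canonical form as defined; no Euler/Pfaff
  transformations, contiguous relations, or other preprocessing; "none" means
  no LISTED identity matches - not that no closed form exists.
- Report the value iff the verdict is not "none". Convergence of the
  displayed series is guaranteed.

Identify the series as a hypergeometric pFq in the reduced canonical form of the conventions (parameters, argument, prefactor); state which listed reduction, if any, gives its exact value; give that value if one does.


With C = -1/2: the canonical form is 2F1(1, 1; 2; 1/2). Verdict: this is logarithm (I6) (the logarithm: parameters (1,1;2), x = 1/2). Hence: ln(1/2).

The tell: x = (1/2) and the product of the first k integers (C = -1/2, x = 1/2) is k!.
Consecutive-term ratio: r(k) = (1/2) * (k+1) (k+1) / [(k+2) (k+1)] ; factor over Q: parameters, x = (1/2), and C = -1/2.


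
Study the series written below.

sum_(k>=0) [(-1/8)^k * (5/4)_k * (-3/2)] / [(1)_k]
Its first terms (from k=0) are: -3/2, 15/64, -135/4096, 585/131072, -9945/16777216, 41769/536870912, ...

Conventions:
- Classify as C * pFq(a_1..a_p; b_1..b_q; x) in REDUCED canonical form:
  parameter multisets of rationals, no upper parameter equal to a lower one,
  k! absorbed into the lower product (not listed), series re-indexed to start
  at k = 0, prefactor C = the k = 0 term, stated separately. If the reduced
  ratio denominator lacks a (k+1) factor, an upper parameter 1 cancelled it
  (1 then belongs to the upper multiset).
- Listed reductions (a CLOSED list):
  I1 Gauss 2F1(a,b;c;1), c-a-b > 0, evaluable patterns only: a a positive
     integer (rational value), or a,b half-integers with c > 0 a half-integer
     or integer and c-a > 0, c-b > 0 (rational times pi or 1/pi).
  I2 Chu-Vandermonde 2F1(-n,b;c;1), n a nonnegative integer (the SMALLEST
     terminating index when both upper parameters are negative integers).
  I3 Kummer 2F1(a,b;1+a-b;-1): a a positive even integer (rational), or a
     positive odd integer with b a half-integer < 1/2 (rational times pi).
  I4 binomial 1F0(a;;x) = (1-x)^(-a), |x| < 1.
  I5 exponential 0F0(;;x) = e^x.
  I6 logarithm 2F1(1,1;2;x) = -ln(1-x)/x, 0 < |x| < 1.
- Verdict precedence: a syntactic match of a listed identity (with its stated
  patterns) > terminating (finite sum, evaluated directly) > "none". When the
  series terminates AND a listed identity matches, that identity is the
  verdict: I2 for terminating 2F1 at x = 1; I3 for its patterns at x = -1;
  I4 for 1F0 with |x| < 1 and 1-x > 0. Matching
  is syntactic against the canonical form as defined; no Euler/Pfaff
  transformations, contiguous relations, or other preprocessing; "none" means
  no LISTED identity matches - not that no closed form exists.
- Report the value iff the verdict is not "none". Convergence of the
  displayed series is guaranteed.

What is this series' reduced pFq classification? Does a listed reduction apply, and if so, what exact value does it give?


At argument -1/8: a 1F0 with upper {5/4}, lower {-}, scaled by C = -3/2. Verdict at x = -1/8: the binomial series (I4) matches (the 1F0 binomial series: exponent -5/4, x = -1/8). Sum: (-3/2) * (9/8)^(-5/4).

Key step: with t_0 = -3/2, (1)_k (prefactor -3/2) is k! itself.
Consecutive-term ratio: r(k) = (-1/8) * (k+5/4) / [(k+1)] - rational in k, leading ratio (-1/8); with t_0 = -3/2, classification follows.


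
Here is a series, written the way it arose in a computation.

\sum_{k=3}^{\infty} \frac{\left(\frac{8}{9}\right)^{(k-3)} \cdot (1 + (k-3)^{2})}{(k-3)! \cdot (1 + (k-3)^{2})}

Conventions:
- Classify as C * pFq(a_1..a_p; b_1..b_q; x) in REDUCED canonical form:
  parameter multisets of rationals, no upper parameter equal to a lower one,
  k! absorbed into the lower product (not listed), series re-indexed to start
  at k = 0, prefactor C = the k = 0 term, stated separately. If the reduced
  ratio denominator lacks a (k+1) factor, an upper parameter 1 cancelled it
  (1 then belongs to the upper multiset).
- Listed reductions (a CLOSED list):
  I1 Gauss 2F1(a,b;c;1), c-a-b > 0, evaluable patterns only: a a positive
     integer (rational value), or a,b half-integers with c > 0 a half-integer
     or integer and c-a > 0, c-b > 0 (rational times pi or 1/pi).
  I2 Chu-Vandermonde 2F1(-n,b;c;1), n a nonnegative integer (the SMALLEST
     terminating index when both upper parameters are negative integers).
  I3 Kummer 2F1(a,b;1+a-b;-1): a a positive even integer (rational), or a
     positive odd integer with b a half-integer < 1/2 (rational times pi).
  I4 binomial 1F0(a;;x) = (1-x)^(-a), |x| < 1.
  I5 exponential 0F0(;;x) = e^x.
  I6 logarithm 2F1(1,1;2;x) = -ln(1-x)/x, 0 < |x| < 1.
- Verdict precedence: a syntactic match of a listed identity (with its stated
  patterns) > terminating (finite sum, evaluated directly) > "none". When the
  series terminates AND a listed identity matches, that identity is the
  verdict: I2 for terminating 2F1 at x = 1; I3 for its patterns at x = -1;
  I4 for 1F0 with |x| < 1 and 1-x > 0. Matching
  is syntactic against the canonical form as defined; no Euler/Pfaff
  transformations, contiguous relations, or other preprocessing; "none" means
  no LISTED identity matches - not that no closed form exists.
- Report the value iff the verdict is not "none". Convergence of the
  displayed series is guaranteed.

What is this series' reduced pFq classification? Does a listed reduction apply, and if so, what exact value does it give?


x = \frac{8}{9} here; the reduced form reads 0F0, upper {-}, lower {-}, C = 1. Verdict: this is exponential (I5) (the 0F0 exponential series at x = \frac{8}{9}). Exact value: e^{\frac{8}{9}}.

Structural cue: x = \frac{8}{9} and the factor k^2 + 1 cancels (top and bottom), leaving C = 1.
Ratio: r(k) = \frac{8}{9} * 1 / [(k+1)] - rational in k. x = \frac{8}{9}; t_0 = 1; negate the roots.


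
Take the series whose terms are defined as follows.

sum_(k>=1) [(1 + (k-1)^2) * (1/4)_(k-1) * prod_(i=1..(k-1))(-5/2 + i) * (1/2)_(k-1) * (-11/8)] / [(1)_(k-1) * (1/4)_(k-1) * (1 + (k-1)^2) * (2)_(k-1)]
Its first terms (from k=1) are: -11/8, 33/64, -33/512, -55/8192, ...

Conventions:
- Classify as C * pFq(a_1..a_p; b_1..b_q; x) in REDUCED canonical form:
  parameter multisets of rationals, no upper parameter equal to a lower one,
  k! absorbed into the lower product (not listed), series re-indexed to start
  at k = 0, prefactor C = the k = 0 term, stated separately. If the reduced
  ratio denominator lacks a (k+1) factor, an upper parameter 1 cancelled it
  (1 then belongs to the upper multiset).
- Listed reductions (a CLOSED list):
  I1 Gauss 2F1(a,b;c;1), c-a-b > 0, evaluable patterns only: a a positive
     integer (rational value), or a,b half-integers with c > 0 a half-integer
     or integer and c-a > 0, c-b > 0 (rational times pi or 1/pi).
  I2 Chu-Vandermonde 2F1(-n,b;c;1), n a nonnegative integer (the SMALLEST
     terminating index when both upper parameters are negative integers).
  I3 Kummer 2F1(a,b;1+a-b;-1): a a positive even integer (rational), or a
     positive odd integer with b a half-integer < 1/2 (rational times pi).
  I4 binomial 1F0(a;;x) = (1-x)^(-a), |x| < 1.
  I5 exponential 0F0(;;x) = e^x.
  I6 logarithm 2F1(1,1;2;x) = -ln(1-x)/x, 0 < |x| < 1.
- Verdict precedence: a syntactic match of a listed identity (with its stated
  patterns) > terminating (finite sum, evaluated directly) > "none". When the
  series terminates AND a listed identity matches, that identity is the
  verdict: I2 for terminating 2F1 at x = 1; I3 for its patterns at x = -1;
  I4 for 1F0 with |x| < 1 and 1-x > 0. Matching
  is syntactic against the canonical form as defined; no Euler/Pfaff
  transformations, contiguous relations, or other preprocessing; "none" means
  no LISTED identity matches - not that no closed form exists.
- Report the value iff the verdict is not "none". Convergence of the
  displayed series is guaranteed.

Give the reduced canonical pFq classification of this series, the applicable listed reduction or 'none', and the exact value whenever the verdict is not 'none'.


Canonical form: C = -11/8 times 2F1 with upper {-3/2, 1/2}, lower {2}, x = 1. Verdict: the half-integer Gauss pattern (I1) applies (x = 1; upper {-3/2, 1/2} half-integers, c = 2 in the evaluable pattern). Exact value: (-44/15) / pi.

Key step: with t_0 = -11/8, the factor k^2 + 1 cancels (top and bottom), leaving prefactor -11/8.
Adjacent-term ratio: r(k) = 1 * (k-3/2) (k+1/2) / [(k+2) (k+1)] - rational; roots negated = parameters, x = 1, C = -11/8.


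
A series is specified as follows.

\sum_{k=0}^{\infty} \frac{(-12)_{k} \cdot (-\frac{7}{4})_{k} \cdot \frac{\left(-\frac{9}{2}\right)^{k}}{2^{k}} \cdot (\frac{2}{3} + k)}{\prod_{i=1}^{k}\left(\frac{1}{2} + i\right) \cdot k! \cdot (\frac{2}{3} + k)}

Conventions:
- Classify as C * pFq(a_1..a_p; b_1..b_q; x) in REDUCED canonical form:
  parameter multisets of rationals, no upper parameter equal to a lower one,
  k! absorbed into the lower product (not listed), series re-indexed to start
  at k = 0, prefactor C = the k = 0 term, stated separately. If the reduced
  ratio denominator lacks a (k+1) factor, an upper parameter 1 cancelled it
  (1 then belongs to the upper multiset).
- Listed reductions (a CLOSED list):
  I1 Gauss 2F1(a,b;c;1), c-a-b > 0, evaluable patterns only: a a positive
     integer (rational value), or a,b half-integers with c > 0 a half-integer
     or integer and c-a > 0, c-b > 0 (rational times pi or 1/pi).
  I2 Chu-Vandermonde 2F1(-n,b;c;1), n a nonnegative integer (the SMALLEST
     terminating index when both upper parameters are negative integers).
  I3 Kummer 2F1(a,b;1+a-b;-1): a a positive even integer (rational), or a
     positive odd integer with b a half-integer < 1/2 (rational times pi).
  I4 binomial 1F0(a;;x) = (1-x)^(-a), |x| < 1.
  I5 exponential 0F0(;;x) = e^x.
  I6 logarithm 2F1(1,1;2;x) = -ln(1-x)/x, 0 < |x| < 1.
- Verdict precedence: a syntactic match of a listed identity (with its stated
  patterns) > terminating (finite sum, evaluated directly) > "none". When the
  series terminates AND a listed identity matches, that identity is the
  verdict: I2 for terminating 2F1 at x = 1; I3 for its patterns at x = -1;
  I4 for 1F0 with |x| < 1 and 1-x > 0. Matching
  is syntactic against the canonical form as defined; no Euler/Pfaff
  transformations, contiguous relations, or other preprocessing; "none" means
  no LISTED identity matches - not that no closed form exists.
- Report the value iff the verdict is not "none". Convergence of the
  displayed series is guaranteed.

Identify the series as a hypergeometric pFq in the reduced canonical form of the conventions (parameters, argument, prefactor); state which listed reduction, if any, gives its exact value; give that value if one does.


Key observation: x = -\frac{9}{4} and the factor k + 2/3 cancels (top and bottom), leaving prefactor 1.
Step ratio: r(k) = -\frac{9}{4} * (k-12) (k-\frac{7}{4}) / [(k+\frac{3}{2}) (k+1)] - rational in k. x = -\frac{9}{4}; t_0 = 1; negate the roots.

Prefactor 1, argument -\frac{9}{4}: 2F1 with upper {-12, -\frac{7}{4}} over lower {\frac{3}{2}}. Verdict: terminating - upper -12 stops the sum at k = 12; the 13 terms are added exactly. Value: \frac{158778744177882481}{150152056668160}.


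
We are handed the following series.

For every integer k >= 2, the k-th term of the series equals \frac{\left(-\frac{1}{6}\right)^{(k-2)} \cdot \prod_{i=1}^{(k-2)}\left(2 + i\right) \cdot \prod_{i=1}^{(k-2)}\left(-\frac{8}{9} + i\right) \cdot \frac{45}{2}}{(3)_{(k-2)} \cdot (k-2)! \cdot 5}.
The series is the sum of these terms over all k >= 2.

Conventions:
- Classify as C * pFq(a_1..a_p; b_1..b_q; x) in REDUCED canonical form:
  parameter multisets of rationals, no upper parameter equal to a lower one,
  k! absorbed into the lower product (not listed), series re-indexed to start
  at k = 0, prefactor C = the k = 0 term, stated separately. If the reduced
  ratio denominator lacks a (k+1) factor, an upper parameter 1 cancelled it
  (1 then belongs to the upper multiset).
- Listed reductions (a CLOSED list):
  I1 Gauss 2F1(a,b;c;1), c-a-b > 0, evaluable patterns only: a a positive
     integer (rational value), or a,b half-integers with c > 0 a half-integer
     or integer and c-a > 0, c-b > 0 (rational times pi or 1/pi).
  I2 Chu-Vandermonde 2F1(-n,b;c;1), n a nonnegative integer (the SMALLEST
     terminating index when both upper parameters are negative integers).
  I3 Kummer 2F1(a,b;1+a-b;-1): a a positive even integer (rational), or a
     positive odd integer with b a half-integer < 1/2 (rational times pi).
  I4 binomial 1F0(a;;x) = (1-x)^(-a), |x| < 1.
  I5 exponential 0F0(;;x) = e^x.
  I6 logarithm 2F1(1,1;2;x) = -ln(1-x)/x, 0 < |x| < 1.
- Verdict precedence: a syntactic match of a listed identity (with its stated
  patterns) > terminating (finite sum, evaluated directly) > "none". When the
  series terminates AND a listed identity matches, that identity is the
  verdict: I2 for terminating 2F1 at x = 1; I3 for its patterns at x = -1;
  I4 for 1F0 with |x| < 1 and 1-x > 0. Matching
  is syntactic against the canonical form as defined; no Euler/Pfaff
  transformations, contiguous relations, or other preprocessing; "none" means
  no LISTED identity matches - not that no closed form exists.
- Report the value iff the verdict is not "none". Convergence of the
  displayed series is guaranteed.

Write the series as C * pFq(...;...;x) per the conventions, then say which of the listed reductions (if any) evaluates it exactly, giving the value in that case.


This is \frac{9}{2} * 1F0(\frac{1}{9}; -; -\frac{1}{6}) in reduced canonical form. Verdict: the binomial series (I4) matches (the 1F0 binomial series: exponent -1/9, x = -\frac{1}{6}). Exact value: \frac{9}{2} \cdot \left(\frac{7}{6}\right)^{-\frac{1}{9}}.

Structural cue: from the first term \frac{9}{2}: the running product (prefactor 9/2) telescopes to a rising factorial.
Term ratio: r(k) = -\frac{1}{6} * (k+\frac{1}{9}) / [(k+1)] ; factor over Q: parameters, x = -\frac{1}{6}, and C = \frac{9}{2}.


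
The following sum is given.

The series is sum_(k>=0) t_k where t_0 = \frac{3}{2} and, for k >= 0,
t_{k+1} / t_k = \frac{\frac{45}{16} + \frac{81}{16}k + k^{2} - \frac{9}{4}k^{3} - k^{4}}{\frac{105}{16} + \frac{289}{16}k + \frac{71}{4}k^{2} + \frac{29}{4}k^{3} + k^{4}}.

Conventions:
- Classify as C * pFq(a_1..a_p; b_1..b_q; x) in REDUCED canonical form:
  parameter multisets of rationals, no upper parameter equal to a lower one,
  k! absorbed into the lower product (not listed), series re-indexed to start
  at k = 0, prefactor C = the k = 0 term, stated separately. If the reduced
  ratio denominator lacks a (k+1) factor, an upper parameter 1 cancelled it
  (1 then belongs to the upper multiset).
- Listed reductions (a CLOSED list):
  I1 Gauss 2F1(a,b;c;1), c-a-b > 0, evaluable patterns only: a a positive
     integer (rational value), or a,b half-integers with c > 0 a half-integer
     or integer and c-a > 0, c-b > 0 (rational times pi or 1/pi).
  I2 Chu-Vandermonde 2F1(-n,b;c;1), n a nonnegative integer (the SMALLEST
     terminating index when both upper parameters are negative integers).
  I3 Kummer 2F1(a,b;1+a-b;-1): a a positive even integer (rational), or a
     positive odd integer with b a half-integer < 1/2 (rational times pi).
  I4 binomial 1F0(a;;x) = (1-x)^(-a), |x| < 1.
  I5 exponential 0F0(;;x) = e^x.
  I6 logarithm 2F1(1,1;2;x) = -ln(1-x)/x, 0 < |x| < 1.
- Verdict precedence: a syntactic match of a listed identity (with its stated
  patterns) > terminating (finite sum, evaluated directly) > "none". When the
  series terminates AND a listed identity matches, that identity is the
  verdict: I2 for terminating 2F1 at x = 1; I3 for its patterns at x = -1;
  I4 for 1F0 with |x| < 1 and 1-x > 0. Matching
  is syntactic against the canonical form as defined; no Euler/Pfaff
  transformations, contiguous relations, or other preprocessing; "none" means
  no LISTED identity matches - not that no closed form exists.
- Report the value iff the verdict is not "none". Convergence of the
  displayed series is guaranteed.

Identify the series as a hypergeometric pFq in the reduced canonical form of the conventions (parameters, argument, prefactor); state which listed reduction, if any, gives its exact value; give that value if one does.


x = -1 here; the reduced form reads 2F1, upper {-\frac{3}{2}, 1}, lower {\frac{7}{2}}, C = \frac{3}{2}. Verdict: this is Kummer's theorem (I3) (x = -1; c = \frac{7}{2} equals 1+a-b for upper {-\frac{3}{2}, 1}: listed pattern). Exact value: \frac{45}{64} \cdot \pi.

The tell: from the first term \frac{3}{2}: the ratio is unreduced: k + 3/2 divides both sides (C = 3/2, x = -1).
Ratio: r(k) = -1 * (k-\frac{3}{2}) (k+1) / [(k+\frac{7}{2}) (k+1)] - rational in k, leading ratio -1; with t_0 = \frac{3}{2}, classification follows.
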